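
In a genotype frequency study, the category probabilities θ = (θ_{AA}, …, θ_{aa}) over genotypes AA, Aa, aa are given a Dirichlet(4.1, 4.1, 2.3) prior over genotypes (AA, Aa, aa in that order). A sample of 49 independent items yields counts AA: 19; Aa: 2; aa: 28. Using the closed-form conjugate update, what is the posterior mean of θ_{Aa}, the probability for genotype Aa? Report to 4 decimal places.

The Dirichlet prior is conjugate to the Multinomial likelihood: each posterior αⱼ = prior αⱼ + observed count nⱼ.
Posterior concentration: (23.1, 6.1, 30.3), total = 59.5.
E[θ_{Aa}|data] = α_{Aa}/Σα = 6.1/59.5 = 0.1025.

0.1025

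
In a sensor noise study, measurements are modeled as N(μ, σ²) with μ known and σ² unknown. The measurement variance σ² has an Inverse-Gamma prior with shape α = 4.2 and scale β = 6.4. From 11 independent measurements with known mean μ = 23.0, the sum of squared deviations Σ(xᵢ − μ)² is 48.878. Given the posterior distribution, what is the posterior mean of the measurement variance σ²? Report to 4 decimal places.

3.5447

With known mean μ and an Inverse-Gamma(α, β) prior on σ², the Normal likelihood is conjugate: posterior is Inv-Gamma(α + n/2, β + Σ(xᵢ−μ)²/2).
Posterior: Inv-Gamma(4.2 + 11/2, 6.4 + 48.878/2) = Inv-Gamma(9.70, 30.8390).
E[σ²|data] = β/(α−1) = 30.8390/8.70 = 3.5447.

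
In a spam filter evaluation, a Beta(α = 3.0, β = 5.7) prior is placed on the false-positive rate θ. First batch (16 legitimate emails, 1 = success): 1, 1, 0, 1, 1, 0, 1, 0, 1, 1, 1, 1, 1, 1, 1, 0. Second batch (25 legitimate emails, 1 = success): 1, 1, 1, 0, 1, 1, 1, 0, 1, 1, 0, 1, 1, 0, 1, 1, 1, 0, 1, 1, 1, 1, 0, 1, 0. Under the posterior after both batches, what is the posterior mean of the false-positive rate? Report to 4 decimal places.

0.6640

The Beta prior is conjugate to a Binomial/Bernoulli likelihood; the update adds successes to α and failures to β.
After batch 1: Beta(3.0+12, 5.7+4) = Beta(15.0, 9.7).
After batch 2: Beta(15.0+18, 9.7+7) = Beta(33.0, 16.7).
Posterior mean = α/(α+β) = 33.0/49.7 = 0.6640.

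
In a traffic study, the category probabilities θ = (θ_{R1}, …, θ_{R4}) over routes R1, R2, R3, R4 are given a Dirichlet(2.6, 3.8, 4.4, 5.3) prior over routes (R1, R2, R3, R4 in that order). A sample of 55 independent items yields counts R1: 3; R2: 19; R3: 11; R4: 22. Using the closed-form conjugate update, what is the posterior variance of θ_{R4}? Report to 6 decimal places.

The Dirichlet prior is conjugate to the Multinomial likelihood: each posterior αⱼ = prior αⱼ + observed count nⱼ.
Posterior concentration: (5.6, 22.8, 15.4, 27.3), total = 71.1.
Var[θ_j] = α_j(Σα−α_j)/((Σα)²(Σα+1)) = 27.3·43.8/(71.1²·72.1) = 0.003281.

0.003281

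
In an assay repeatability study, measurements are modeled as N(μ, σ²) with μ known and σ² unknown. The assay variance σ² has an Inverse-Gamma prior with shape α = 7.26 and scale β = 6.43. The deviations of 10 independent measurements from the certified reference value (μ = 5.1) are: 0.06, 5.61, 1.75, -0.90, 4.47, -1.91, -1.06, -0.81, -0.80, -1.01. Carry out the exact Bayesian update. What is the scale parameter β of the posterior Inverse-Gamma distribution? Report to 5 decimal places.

With known mean μ and an Inverse-Gamma(α, β) prior on σ², the Normal likelihood is conjugate: posterior is Inv-Gamma(α + n/2, β + Σ(xᵢ−μ)²/2).
Σ(xᵢ−μ)² = (0.06)² + (5.61)² + (1.75)² + (-0.90)² + (4.47)² + (-1.91)² + (-1.06)² + (-0.81)² + (-0.80)² + (-1.01)² = 62.4170.
Posterior: Inv-Gamma(7.26 + 10/2, 6.43 + 62.4170/2) = Inv-Gamma(12.26, 37.63850).
Posterior β = 37.63850.

37.63850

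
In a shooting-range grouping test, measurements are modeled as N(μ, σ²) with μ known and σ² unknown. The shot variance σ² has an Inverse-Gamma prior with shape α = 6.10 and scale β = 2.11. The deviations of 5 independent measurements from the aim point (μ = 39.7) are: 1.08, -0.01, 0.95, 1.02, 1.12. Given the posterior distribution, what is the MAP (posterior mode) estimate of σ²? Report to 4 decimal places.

0.4471

With known mean μ and an Inverse-Gamma(α, β) prior on σ², the Normal likelihood is conjugate: posterior is Inv-Gamma(α + n/2, β + Σ(xᵢ−μ)²/2).
Σ(xᵢ−μ)² = (1.08)² + (-0.01)² + (0.95)² + (1.02)² + (1.12)² = 4.3638.
Posterior: Inv-Gamma(6.10 + 5/2, 2.11 + 4.3638/2) = Inv-Gamma(8.60, 4.29190).
Mode = β/(α+1) = 4.29190/9.60 = 0.4471.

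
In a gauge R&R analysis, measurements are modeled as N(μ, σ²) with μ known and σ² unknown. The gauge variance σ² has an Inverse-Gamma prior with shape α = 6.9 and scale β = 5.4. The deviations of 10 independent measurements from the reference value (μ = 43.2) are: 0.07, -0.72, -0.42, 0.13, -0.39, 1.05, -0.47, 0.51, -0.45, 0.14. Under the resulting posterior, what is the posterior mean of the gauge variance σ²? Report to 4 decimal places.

0.6181

With known mean μ and an Inverse-Gamma(α, β) prior on σ², the Normal likelihood is conjugate: posterior is Inv-Gamma(α + n/2, β + Σ(xᵢ−μ)²/2).
Σ(xᵢ−μ)² = (0.07)² + (-0.72)² + (-0.42)² + (0.13)² + (-0.39)² + (1.05)² + (-0.47)² + (0.51)² + (-0.45)² + (0.14)² = 2.6743.
Posterior: Inv-Gamma(6.9 + 10/2, 5.4 + 2.6743/2) = Inv-Gamma(11.90, 6.73715).
E[σ²|data] = β/(α−1) = 6.73715/10.90 = 0.6181.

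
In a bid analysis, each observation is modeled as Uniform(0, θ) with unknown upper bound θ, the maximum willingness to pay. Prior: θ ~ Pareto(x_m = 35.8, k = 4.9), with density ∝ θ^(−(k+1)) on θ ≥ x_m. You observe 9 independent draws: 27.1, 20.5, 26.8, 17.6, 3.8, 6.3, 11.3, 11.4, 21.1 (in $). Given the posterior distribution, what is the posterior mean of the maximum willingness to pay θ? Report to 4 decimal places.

38.5752

A Pareto(scale x_m, shape k) prior on the upper bound θ of Uniform(0, θ) is conjugate: posterior is Pareto(max(x_m, max xᵢ), k + n).
Sample maximum = 27.1; prior scale x_m = 35.8 → posterior scale = max = 35.8.
Posterior shape = 4.9 + 9 = 13.9.
E[θ|data] = k·x_m/(k−1) = 13.9·35.8/12.9 = 38.5752.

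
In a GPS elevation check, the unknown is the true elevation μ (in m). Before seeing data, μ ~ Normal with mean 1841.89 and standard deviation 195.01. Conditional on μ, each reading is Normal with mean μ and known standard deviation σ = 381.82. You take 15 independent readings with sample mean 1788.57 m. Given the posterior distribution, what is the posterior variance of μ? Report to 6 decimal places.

7740.778823

For Normal data with known variance σ², a Normal(μ₀, σ₀²) prior on μ is conjugate. Posterior precision = 1/σ₀² + n/σ²; posterior mean is the precision-weighted average of μ₀ and x̄.
σ₀² = 195.01² = 38028.9001, σ² = 381.82² = 145786.5124; σ² + n·σ₀² = 145786.5124 + 15·38028.9001 = 716220.0139.
Posterior precision = 1/σ₀² + n/σ² = 1/38028.9001 + 15/145786.5124 = (σ² + n·σ₀²)/(σ₀²σ²) = 716220.0139/(38028.9001·145786.5124); posterior variance σₙ² = σ₀²σ²/(σ² + n·σ₀²) = 38028.9001·145786.5124/716220.0139 = 7740.778823.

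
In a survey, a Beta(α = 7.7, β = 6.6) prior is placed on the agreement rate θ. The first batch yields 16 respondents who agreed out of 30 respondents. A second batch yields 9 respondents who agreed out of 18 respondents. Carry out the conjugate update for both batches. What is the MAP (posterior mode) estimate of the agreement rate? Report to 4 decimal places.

0.5257

The Beta prior is conjugate to a Binomial/Bernoulli likelihood; the update adds successes to α and failures to β.
After batch 1: Beta(7.7+16, 6.6+14) = Beta(23.7, 20.6).
After batch 2: Beta(23.7+9, 20.6+9) = Beta(32.7, 29.6).
Mode of Beta(a,b) for a,b>1 is (a−1)/(a+b−2) = 31.7/60.3 = 0.5257.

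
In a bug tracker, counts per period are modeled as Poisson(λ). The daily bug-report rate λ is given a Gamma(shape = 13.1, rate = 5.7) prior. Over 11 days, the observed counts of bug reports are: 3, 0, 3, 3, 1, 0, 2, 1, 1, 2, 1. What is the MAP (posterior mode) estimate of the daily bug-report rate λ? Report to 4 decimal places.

1.7425

With a Gamma(shape α, rate β) prior, the Poisson likelihood is conjugate: the posterior is Gamma(α + ΣXᵢ, β + n).
Sum of counts S = 17 over n = 11 days.
Posterior: Gamma(α+S, β+n) = Gamma(13.1+17, 5.7+11) = Gamma(30.1, 16.7).
Mode of Gamma(α,β) for α≥1 is (α−1)/β = 29.1/16.7 = 1.7425.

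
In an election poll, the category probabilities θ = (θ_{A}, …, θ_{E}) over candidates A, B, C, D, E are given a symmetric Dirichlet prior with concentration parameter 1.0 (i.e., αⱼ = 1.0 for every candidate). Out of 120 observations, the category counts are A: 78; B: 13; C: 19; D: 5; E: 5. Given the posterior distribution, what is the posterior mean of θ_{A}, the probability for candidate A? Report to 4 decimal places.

The Dirichlet prior is conjugate to the Multinomial likelihood: each posterior αⱼ = prior αⱼ + observed count nⱼ.
Posterior concentration: (79.0, 14.0, 20.0, 6.0, 6.0), total = 125.0.
E[θ_{A}|data] = α_{A}/Σα = 79.0/125.0 = 0.6320.

0.6320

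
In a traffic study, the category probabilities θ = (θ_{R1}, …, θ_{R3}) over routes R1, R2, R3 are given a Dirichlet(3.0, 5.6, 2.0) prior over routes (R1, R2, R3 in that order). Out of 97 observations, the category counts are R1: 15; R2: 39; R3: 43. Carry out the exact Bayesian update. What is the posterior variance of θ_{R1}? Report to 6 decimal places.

0.001283

The Dirichlet prior is conjugate to the Multinomial likelihood: each posterior αⱼ = prior αⱼ + observed count nⱼ.
Posterior concentration: (18.0, 44.6, 45.0), total = 107.6.
Var[θ_j] = α_j(Σα−α_j)/((Σα)²(Σα+1)) = 18.0·89.6/(107.6²·108.6) = 0.001283.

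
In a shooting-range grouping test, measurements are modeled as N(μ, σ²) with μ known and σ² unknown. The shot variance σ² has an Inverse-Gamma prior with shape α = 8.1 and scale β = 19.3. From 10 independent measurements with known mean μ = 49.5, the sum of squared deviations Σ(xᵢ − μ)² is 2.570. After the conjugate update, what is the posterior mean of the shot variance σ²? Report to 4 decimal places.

1.7012

With known mean μ and an Inverse-Gamma(α, β) prior on σ², the Normal likelihood is conjugate: posterior is Inv-Gamma(α + n/2, β + Σ(xᵢ−μ)²/2).
Posterior: Inv-Gamma(8.1 + 10/2, 19.3 + 2.570/2) = Inv-Gamma(13.10, 20.5850).
E[σ²|data] = β/(α−1) = 20.5850/12.10 = 1.7012.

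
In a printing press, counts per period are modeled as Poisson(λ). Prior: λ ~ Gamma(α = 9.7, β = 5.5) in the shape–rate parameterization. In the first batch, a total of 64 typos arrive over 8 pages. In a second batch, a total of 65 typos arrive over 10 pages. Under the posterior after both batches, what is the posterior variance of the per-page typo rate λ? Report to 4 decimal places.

With a Gamma(shape α, rate β) prior, the Poisson likelihood is conjugate: the posterior is Gamma(α + ΣXᵢ, β + n).
After batch 1: Gamma(α+S, β+n) = Gamma(9.7+64, 5.5+8) = Gamma(73.7, 13.5).
After batch 2: Gamma(α+S, β+n) = Gamma(73.7+65, 13.5+10) = Gamma(138.7, 23.5).
Var = α/β² = 138.7/23.5² = 0.2512.

0.2512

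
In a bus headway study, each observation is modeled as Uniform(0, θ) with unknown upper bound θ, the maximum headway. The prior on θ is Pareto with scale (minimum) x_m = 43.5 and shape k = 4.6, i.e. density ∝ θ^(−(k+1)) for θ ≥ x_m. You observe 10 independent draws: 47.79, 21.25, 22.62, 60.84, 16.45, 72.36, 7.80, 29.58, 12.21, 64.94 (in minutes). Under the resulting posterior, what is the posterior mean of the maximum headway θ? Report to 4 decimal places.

A Pareto(scale x_m, shape k) prior on the upper bound θ of Uniform(0, θ) is conjugate: posterior is Pareto(max(x_m, max xᵢ), k + n).
Sample maximum = 72.36; prior scale x_m = 43.5 → posterior scale = max = 72.36.
Posterior shape = 4.6 + 10 = 14.6.
E[θ|data] = k·x_m/(k−1) = 14.6·72.36/13.6 = 77.6806.

77.6806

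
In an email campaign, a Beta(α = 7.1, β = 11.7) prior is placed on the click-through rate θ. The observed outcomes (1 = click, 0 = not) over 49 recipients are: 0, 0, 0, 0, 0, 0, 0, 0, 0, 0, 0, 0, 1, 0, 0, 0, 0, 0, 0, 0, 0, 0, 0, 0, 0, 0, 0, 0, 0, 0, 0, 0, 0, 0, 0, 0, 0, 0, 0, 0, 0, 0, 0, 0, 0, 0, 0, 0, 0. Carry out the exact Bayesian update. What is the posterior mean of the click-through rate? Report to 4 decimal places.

0.1195

The Beta prior is conjugate to a Binomial/Bernoulli likelihood; the update adds successes to α and failures to β.
Posterior: Beta(α+k, β+n−k) = Beta(7.1+1, 11.7+48) = Beta(8.1, 59.7).
Posterior mean = α/(α+β) = 8.1/67.8 = 0.1195.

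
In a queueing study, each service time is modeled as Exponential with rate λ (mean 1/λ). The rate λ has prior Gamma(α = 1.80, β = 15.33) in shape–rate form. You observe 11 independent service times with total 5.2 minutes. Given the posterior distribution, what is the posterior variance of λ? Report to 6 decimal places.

With a Gamma(shape α, rate β) prior on the exponential rate λ, the posterior after n observations with total T = Σxᵢ is Gamma(α+n, β+T).
Posterior: Gamma(1.80+11, 15.33+5.2) = Gamma(12.80, 20.53).
Var = α/β² = 0.030369.

0.030369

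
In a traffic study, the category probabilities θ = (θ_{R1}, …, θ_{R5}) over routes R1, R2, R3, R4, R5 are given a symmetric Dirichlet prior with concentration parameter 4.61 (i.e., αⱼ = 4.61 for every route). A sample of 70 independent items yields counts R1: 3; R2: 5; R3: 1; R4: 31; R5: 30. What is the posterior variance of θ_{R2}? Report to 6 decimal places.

0.000985

The Dirichlet prior is conjugate to the Multinomial likelihood: each posterior αⱼ = prior αⱼ + observed count nⱼ.
Posterior concentration: (7.61, 9.61, 5.61, 35.61, 34.61), total = 93.05.
Var[θ_j] = α_j(Σα−α_j)/((Σα)²(Σα+1)) = 9.61·83.44/(93.05²·94.05) = 0.000985.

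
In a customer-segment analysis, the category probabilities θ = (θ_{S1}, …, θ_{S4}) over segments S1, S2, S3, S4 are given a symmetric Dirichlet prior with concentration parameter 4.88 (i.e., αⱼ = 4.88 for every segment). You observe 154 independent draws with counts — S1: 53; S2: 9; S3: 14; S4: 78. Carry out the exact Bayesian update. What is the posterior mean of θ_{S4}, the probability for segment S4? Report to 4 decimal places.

The Dirichlet prior is conjugate to the Multinomial likelihood: each posterior αⱼ = prior αⱼ + observed count nⱼ.
Posterior concentration: (57.88, 13.88, 18.88, 82.88), total = 173.52.
E[θ_{S4}|data] = α_{S4}/Σα = 82.88/173.52 = 0.4776.

0.4776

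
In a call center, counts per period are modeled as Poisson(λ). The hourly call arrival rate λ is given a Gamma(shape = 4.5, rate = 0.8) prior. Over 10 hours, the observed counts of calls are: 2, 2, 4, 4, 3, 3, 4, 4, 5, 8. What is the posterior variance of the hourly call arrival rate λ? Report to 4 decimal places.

0.3729

With a Gamma(shape α, rate β) prior, the Poisson likelihood is conjugate: the posterior is Gamma(α + ΣXᵢ, β + n).
Sum of counts S = 39 over n = 10 hours.
Posterior: Gamma(α+S, β+n) = Gamma(4.5+39, 0.8+10) = Gamma(43.5, 10.8).
Var = α/β² = 43.5/10.8² = 0.3729.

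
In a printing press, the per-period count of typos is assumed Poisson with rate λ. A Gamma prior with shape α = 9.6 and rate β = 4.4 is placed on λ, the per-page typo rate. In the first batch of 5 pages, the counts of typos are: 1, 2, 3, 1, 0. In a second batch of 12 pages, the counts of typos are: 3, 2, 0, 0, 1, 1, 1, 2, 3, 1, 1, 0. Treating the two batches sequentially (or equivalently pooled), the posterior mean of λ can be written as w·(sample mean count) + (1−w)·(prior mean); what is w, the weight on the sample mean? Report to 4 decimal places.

With a Gamma(shape α, rate β) prior, the Poisson likelihood is conjugate: the posterior is Gamma(α + ΣXᵢ, β + n).
Total number of pages: n = 5 + 12 = 17.
Posterior mean = (α₀+S)/(β₀+n) = [n/(β₀+n)]·(S/n) + [β₀/(β₀+n)]·(α₀/β₀), so only n and β₀ enter the weight.
Weight on data w = n/(β₀+n) = 17/(4.4+17) = 17/21.4 = 0.7944.

0.7944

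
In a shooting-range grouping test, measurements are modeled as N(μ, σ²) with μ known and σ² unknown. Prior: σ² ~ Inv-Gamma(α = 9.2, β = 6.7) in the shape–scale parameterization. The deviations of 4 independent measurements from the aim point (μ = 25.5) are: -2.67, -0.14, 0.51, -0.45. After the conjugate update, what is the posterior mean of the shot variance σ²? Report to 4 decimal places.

With known mean μ and an Inverse-Gamma(α, β) prior on σ², the Normal likelihood is conjugate: posterior is Inv-Gamma(α + n/2, β + Σ(xᵢ−μ)²/2).
Σ(xᵢ−μ)² = (-2.67)² + (-0.14)² + (0.51)² + (-0.45)² = 7.6111.
Posterior: Inv-Gamma(9.2 + 4/2, 6.7 + 7.6111/2) = Inv-Gamma(11.20, 10.50555).
E[σ²|data] = β/(α−1) = 10.50555/10.20 = 1.0300.

1.0300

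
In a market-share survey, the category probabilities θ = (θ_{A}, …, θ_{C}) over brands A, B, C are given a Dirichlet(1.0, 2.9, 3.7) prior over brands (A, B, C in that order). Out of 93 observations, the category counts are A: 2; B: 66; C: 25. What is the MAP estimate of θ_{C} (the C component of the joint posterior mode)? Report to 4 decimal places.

The Dirichlet prior is conjugate to the Multinomial likelihood: each posterior αⱼ = prior αⱼ + observed count nⱼ.
Posterior concentration: (3.0, 68.9, 28.7), total = 100.6.
Joint mode component: (α_{C}−1)/(Σα−K) = 27.7/97.6 = 0.2838.

0.2838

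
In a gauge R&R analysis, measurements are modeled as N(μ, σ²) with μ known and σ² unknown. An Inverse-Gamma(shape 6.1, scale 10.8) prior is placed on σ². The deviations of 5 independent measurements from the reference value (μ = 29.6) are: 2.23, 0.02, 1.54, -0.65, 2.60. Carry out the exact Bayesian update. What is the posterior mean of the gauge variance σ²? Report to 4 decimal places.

2.3768

With known mean μ and an Inverse-Gamma(α, β) prior on σ², the Normal likelihood is conjugate: posterior is Inv-Gamma(α + n/2, β + Σ(xᵢ−μ)²/2).
Σ(xᵢ−μ)² = (2.23)² + (0.02)² + (1.54)² + (-0.65)² + (2.60)² = 14.5274.
Posterior: Inv-Gamma(6.1 + 5/2, 10.8 + 14.5274/2) = Inv-Gamma(8.60, 18.06370).
E[σ²|data] = β/(α−1) = 18.06370/7.60 = 2.3768.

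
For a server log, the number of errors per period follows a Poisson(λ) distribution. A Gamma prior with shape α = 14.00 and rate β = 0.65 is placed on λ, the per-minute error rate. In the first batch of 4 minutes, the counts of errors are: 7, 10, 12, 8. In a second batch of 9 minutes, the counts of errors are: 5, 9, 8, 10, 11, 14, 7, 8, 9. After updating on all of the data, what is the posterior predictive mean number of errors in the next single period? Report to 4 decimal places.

With a Gamma(shape α, rate β) prior, the Poisson likelihood is conjugate: the posterior is Gamma(α + ΣXᵢ, β + n).
Batch 1: sum of counts S = 37 over n = 4 minutes.
After batch 1: Gamma(α+S, β+n) = Gamma(14.00+37, 0.65+4) = Gamma(51.00, 4.65).
Batch 2: sum of counts S = 81 over n = 9 minutes.
After batch 2: Gamma(α+S, β+n) = Gamma(51.00+81, 4.65+9) = Gamma(132.00, 13.65).
The predictive distribution for one future period is NegBinom with mean α/β = 9.6703.

9.6703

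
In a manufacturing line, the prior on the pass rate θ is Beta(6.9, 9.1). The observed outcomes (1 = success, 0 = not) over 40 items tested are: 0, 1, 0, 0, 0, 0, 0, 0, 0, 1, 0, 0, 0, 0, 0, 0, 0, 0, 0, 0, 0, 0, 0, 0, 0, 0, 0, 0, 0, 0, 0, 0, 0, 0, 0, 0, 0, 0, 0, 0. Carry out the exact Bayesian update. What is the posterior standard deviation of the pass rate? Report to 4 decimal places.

0.0484

The Beta prior is conjugate to a Binomial/Bernoulli likelihood; the update adds successes to α and failures to β.
Posterior: Beta(α+k, β+n−k) = Beta(6.9+2, 9.1+38) = Beta(8.9, 47.1).
Var = αβ/((α+β)²(α+β+1)) = 8.9·47.1/(56.0²·57.0) = 0.00234509; SD = √0.00234509 = 0.0484.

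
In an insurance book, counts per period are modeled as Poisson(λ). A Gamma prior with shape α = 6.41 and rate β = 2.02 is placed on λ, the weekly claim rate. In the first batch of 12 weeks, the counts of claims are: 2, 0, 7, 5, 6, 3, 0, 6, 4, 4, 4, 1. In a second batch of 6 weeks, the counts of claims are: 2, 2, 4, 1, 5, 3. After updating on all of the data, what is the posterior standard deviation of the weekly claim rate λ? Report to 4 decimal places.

With a Gamma(shape α, rate β) prior, the Poisson likelihood is conjugate: the posterior is Gamma(α + ΣXᵢ, β + n).
Batch 1: sum of counts S = 42 over n = 12 weeks.
After batch 1: Gamma(α+S, β+n) = Gamma(6.41+42, 2.02+12) = Gamma(48.41, 14.02).
Batch 2: sum of counts S = 17 over n = 6 weeks.
After batch 2: Gamma(α+S, β+n) = Gamma(48.41+17, 14.02+6) = Gamma(65.41, 20.02).
SD = √α/β = √65.41/20.02 = 0.4040.

0.4040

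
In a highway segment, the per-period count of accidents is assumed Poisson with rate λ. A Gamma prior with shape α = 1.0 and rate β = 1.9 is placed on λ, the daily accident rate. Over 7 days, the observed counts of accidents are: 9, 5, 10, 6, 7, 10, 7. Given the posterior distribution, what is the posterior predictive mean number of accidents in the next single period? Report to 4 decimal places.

With a Gamma(shape α, rate β) prior, the Poisson likelihood is conjugate: the posterior is Gamma(α + ΣXᵢ, β + n).
Sum of counts S = 54 over n = 7 days.
Posterior: Gamma(α+S, β+n) = Gamma(1.0+54, 1.9+7) = Gamma(55.0, 8.9).
The predictive distribution for one future period is NegBinom with mean α/β = 6.1798.

6.1798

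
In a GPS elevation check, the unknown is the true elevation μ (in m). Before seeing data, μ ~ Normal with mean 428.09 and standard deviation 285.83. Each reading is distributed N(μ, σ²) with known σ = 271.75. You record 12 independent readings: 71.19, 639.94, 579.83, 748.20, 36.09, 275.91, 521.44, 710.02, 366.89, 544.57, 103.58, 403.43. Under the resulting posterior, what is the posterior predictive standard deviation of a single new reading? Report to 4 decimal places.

282.0833

For Normal data with known variance σ², a Normal(μ₀, σ₀²) prior on μ is conjugate. Posterior precision = 1/σ₀² + n/σ²; posterior mean is the precision-weighted average of μ₀ and x̄.
σ₀² = 285.83² = 81698.7889, σ² = 271.75² = 73848.0625; σ² + n·σ₀² = 73848.0625 + 12·81698.7889 = 1054233.5293.
Posterior precision = 1/σ₀² + n/σ² = 1/81698.7889 + 12/73848.0625 = (σ² + n·σ₀²)/(σ₀²σ²) = 1054233.5293/(81698.7889·73848.0625); posterior variance σₙ² = σ₀²σ²/(σ² + n·σ₀²) = 81698.7889·73848.0625/1054233.5293 = 5722.922959.
Predictive variance for one new observation = σₙ² + σ² = 81698.7889·73848.0625/1054233.5293 + 73848.0625 = σ²·(σ₀² + 1054233.5293)/1054233.5293 = 73848.0625·1135932.3182/1054233.5293 = 79570.985459; SD = √(73848.0625·1135932.3182/1054233.5293) = 282.0833.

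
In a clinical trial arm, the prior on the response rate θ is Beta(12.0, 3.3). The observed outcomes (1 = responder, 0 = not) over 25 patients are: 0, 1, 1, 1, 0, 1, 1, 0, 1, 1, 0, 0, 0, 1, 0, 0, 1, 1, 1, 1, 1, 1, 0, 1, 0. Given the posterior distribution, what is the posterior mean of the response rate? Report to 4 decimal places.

The Beta prior is conjugate to a Binomial/Bernoulli likelihood; the update adds successes to α and failures to β.
Posterior: Beta(α+k, β+n−k) = Beta(12.0+15, 3.3+10) = Beta(27.0, 13.3).
Posterior mean = α/(α+β) = 27.0/40.3 = 0.6700.

0.6700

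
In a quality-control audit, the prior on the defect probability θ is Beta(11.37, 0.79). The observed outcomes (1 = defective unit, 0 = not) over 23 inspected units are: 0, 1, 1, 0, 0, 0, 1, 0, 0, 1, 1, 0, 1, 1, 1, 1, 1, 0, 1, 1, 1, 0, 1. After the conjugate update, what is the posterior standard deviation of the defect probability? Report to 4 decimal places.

0.0745

The Beta prior is conjugate to a Binomial/Bernoulli likelihood; the update adds successes to α and failures to β.
Posterior: Beta(α+k, β+n−k) = Beta(11.37+14, 0.79+9) = Beta(25.37, 9.79).
Var = αβ/((α+β)²(α+β+1)) = 25.37·9.79/(35.16²·36.16) = 0.00555619; SD = √0.00555619 = 0.0745.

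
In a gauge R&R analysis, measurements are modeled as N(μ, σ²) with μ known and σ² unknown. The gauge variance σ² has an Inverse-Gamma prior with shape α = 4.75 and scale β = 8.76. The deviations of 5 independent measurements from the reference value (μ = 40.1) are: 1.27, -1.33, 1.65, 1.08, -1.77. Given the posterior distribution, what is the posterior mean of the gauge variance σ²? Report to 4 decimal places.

2.2339

With known mean μ and an Inverse-Gamma(α, β) prior on σ², the Normal likelihood is conjugate: posterior is Inv-Gamma(α + n/2, β + Σ(xᵢ−μ)²/2).
Σ(xᵢ−μ)² = (1.27)² + (-1.33)² + (1.65)² + (1.08)² + (-1.77)² = 10.4036.
Posterior: Inv-Gamma(4.75 + 5/2, 8.76 + 10.4036/2) = Inv-Gamma(7.25, 13.96180).
E[σ²|data] = β/(α−1) = 13.96180/6.25 = 2.2339.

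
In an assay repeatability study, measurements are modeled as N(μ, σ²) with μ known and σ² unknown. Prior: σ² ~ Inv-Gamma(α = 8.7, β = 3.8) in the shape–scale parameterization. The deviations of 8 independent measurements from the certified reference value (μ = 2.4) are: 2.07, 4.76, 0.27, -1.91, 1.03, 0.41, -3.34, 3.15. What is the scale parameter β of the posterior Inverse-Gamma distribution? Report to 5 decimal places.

With known mean μ and an Inverse-Gamma(α, β) prior on σ², the Normal likelihood is conjugate: posterior is Inv-Gamma(α + n/2, β + Σ(xᵢ−μ)²/2).
Σ(xᵢ−μ)² = (2.07)² + (4.76)² + (0.27)² + (-1.91)² + (1.03)² + (0.41)² + (-3.34)² + (3.15)² = 52.9706.
Posterior: Inv-Gamma(8.7 + 8/2, 3.8 + 52.9706/2) = Inv-Gamma(12.70, 30.28530).
Posterior β = 30.28530.

30.28530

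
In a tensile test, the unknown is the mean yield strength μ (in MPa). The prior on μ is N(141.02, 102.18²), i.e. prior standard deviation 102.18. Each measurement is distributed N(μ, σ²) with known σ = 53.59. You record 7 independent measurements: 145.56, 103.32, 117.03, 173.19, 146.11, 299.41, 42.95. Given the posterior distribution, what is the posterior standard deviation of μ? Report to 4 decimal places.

19.8685

For Normal data with known variance σ², a Normal(μ₀, σ₀²) prior on μ is conjugate. Posterior precision = 1/σ₀² + n/σ²; posterior mean is the precision-weighted average of μ₀ and x̄.
σ₀² = 102.18² = 10440.7524, σ² = 53.59² = 2871.8881; σ² + n·σ₀² = 2871.8881 + 7·10440.7524 = 75957.1549.
Posterior precision = 1/σ₀² + n/σ² = 1/10440.7524 + 7/2871.8881 = (σ² + n·σ₀²)/(σ₀²σ²) = 75957.1549/(10440.7524·2871.8881); posterior variance σₙ² = σ₀²σ²/(σ² + n·σ₀²) = 10440.7524·2871.8881/75957.1549 = 394.757711.
Posterior SD = √σₙ² = √(10440.7524·2871.8881/75957.1549) = 19.8685.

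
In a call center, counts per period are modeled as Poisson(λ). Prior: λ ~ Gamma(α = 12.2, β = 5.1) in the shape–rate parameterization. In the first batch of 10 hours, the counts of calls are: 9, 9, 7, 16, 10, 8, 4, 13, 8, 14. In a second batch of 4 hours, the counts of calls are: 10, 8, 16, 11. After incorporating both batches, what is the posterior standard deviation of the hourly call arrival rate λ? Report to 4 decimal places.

With a Gamma(shape α, rate β) prior, the Poisson likelihood is conjugate: the posterior is Gamma(α + ΣXᵢ, β + n).
Batch 1: sum of counts S = 98 over n = 10 hours.
After batch 1: Gamma(α+S, β+n) = Gamma(12.2+98, 5.1+10) = Gamma(110.2, 15.1).
Batch 2: sum of counts S = 45 over n = 4 hours.
After batch 2: Gamma(α+S, β+n) = Gamma(110.2+45, 15.1+4) = Gamma(155.2, 19.1).
SD = √α/β = √155.2/19.1 = 0.6522.

0.6522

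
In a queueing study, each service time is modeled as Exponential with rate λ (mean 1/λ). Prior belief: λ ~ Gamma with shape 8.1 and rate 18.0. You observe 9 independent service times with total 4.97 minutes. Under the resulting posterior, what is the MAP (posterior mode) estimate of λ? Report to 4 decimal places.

With a Gamma(shape α, rate β) prior on the exponential rate λ, the posterior after n observations with total T = Σxᵢ is Gamma(α+n, β+T).
Posterior: Gamma(8.1+9, 18.0+4.97) = Gamma(17.1, 22.97).
Mode = (α−1)/β = 0.7009.

0.7009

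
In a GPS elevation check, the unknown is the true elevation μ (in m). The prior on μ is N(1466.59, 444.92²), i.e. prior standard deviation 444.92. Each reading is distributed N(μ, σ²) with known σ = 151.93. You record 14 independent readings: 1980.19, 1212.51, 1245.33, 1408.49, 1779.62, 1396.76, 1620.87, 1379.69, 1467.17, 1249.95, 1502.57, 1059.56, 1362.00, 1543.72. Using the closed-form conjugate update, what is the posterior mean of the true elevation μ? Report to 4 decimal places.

For Normal data with known variance σ², a Normal(μ₀, σ₀²) prior on μ is conjugate. Posterior precision = 1/σ₀² + n/σ²; posterior mean is the precision-weighted average of μ₀ and x̄.
Σxᵢ = 1980.19 + 1212.51 + 1245.33 + 1408.49 + 1779.62 + 1396.76 + 1620.87 + 1379.69 + 1467.17 + 1249.95 + 1502.57 + 1059.56 + 1362.00 + 1543.72 = 20208.43, so n·x̄ = 20208.43.
σ₀² = 444.92² = 197953.8064, σ² = 151.93² = 23082.7249; σ² + n·σ₀² = 23082.7249 + 14·197953.8064 = 2794436.0145.
Posterior mean = (μ₀/σ₀² + n·x̄/σ²)/(1/σ₀² + n/σ²) = (σ²·μ₀ + σ₀²·n·x̄)/(σ² + n·σ₀²) = (23082.7249·1466.59 + 197953.8064·20208.43)/2794436.0145 = 4034188533.379043/2794436.0145 = 1443.6504.

1443.6504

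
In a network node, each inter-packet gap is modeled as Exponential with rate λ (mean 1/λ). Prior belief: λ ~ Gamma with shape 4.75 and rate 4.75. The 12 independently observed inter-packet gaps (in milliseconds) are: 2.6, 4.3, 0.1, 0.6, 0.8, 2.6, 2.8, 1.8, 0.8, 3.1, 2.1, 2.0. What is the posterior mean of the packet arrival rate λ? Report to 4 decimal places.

0.5908

With a Gamma(shape α, rate β) prior on the exponential rate λ, the posterior after n observations with total T = Σxᵢ is Gamma(α+n, β+T).
Sum of observations T = 23.6 milliseconds; n = 12.
Posterior: Gamma(4.75+12, 4.75+23.6) = Gamma(16.75, 28.35).
Posterior mean of λ = α/β = 16.75/28.35 = 0.5908.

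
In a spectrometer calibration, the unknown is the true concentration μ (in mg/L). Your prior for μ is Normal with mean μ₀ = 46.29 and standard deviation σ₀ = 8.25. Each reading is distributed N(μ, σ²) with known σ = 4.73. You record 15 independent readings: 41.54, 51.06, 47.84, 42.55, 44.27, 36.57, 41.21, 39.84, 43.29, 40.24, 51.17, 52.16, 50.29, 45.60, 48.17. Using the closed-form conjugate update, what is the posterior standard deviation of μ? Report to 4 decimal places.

1.2081

For Normal data with known variance σ², a Normal(μ₀, σ₀²) prior on μ is conjugate. Posterior precision = 1/σ₀² + n/σ²; posterior mean is the precision-weighted average of μ₀ and x̄.
σ₀² = 8.25² = 68.0625, σ² = 4.73² = 22.3729; σ² + n·σ₀² = 22.3729 + 15·68.0625 = 1043.3104.
Posterior precision = 1/σ₀² + n/σ² = 1/68.0625 + 15/22.3729 = (σ² + n·σ₀²)/(σ₀²σ²) = 1043.3104/(68.0625·22.3729); posterior variance σₙ² = σ₀²σ²/(σ² + n·σ₀²) = 68.0625·22.3729/1043.3104 = 1.459542.
Posterior SD = √σₙ² = √(68.0625·22.3729/1043.3104) = 1.2081.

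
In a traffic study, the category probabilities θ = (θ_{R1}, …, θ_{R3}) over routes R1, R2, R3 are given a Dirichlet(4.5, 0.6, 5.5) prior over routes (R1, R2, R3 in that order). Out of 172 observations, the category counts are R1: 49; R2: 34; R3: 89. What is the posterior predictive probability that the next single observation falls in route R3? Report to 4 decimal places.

The Dirichlet prior is conjugate to the Multinomial likelihood: each posterior αⱼ = prior αⱼ + observed count nⱼ.
Posterior concentration: (53.5, 34.6, 94.5), total = 182.6.
P(next = R3 | data) = α_{R3}/Σα = 0.5175.

0.5175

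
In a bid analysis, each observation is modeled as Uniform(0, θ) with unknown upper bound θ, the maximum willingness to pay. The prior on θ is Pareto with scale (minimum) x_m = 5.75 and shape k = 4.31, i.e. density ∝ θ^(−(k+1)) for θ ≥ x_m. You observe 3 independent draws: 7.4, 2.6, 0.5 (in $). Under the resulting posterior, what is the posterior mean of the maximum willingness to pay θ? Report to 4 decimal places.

A Pareto(scale x_m, shape k) prior on the upper bound θ of Uniform(0, θ) is conjugate: posterior is Pareto(max(x_m, max xᵢ), k + n).
Sample maximum = 7.4; prior scale x_m = 5.75 → posterior scale = max = 7.40.
Posterior shape = 4.31 + 3 = 7.31.
E[θ|data] = k·x_m/(k−1) = 7.31·7.40/6.31 = 8.5727.

8.5727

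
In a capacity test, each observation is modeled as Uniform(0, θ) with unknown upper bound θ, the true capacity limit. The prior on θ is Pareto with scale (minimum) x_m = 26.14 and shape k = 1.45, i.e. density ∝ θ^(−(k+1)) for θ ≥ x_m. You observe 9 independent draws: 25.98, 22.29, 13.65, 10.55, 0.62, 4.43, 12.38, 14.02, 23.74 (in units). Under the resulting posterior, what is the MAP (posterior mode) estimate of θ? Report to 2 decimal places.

26.14

A Pareto(scale x_m, shape k) prior on the upper bound θ of Uniform(0, θ) is conjugate: posterior is Pareto(max(x_m, max xᵢ), k + n).
Sample maximum = 25.98; prior scale x_m = 26.14 → posterior scale = max = 26.14.
Posterior shape = 1.45 + 9 = 10.45.
The Pareto density is decreasing on [x_m, ∞), so the mode is x_m = 26.14.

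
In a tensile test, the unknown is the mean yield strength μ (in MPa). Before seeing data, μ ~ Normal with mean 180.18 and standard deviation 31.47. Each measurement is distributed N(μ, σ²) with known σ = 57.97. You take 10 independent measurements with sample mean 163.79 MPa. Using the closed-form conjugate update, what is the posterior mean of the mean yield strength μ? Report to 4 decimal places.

For Normal data with known variance σ², a Normal(μ₀, σ₀²) prior on μ is conjugate. Posterior precision = 1/σ₀² + n/σ²; posterior mean is the precision-weighted average of μ₀ and x̄.
n·x̄ = 10·163.79 = 1637.9.
σ₀² = 31.47² = 990.3609, σ² = 57.97² = 3360.5209; σ² + n·σ₀² = 3360.5209 + 10·990.3609 = 13264.1299.
Posterior mean = (μ₀/σ₀² + n·x̄/σ²)/(1/σ₀² + n/σ²) = (σ²·μ₀ + σ₀²·n·x̄)/(σ² + n·σ₀²) = (3360.5209·180.18 + 990.3609·1637.9)/13264.1299 = 2227610.773872/13264.1299 = 167.9425.

167.9425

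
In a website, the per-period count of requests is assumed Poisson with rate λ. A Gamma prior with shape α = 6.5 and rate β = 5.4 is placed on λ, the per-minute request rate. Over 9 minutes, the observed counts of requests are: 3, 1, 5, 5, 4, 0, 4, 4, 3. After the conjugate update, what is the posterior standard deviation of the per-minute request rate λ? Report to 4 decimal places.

With a Gamma(shape α, rate β) prior, the Poisson likelihood is conjugate: the posterior is Gamma(α + ΣXᵢ, β + n).
Sum of counts S = 29 over n = 9 minutes.
Posterior: Gamma(α+S, β+n) = Gamma(6.5+29, 5.4+9) = Gamma(35.5, 14.4).
SD = √α/β = √35.5/14.4 = 0.4138.

0.4138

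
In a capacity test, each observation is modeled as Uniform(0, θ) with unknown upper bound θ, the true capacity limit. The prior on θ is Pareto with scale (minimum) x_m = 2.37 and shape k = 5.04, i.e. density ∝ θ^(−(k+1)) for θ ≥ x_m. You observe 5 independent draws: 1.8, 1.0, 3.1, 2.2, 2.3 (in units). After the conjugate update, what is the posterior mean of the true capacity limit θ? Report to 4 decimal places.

A Pareto(scale x_m, shape k) prior on the upper bound θ of Uniform(0, θ) is conjugate: posterior is Pareto(max(x_m, max xᵢ), k + n).
Sample maximum = 3.1; prior scale x_m = 2.37 → posterior scale = max = 3.10.
Posterior shape = 5.04 + 5 = 10.04.
E[θ|data] = k·x_m/(k−1) = 10.04·3.10/9.04 = 3.4429.

3.4429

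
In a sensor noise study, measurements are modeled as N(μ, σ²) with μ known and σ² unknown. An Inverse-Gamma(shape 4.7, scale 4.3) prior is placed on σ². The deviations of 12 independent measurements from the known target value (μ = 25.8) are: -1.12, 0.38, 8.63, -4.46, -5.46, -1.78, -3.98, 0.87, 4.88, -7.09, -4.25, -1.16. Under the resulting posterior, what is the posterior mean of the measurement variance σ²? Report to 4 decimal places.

12.7544

With known mean μ and an Inverse-Gamma(α, β) prior on σ², the Normal likelihood is conjugate: posterior is Inv-Gamma(α + n/2, β + Σ(xᵢ−μ)²/2).
Σ(xᵢ−μ)² = (-1.12)² + (0.38)² + (8.63)² + (-4.46)² + (-5.46)² + (-1.78)² + (-3.98)² + (0.87)² + (4.88)² + (-7.09)² + (-4.25)² + (-1.16)² = 238.8352.
Posterior: Inv-Gamma(4.7 + 12/2, 4.3 + 238.8352/2) = Inv-Gamma(10.70, 123.71760).
E[σ²|data] = β/(α−1) = 123.71760/9.70 = 12.7544.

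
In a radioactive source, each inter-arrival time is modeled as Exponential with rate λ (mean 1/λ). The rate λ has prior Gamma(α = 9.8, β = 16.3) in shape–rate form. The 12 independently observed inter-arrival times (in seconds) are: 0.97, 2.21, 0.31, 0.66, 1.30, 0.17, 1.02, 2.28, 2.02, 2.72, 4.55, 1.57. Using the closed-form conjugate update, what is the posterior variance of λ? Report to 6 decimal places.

0.016746

With a Gamma(shape α, rate β) prior on the exponential rate λ, the posterior after n observations with total T = Σxᵢ is Gamma(α+n, β+T).
Sum of observations T = 19.78 seconds; n = 12.
Posterior: Gamma(9.8+12, 16.3+19.78) = Gamma(21.8, 36.08).
Var = α/β² = 0.016746.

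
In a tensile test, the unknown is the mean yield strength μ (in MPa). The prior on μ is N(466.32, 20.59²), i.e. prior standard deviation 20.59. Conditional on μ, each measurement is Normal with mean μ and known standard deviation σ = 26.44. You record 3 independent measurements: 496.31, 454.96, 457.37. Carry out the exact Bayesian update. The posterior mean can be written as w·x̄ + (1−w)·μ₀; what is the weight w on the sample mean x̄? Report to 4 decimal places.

0.6453

For Normal data with known variance σ², a Normal(μ₀, σ₀²) prior on μ is conjugate. Posterior precision = 1/σ₀² + n/σ²; posterior mean is the precision-weighted average of μ₀ and x̄.
σ₀² = 20.59² = 423.9481, σ² = 26.44² = 699.0736. Prior precision 1/σ₀² = 1/423.9481; data precision n/σ² = 3/699.0736.
w = (n/σ²)/(1/σ₀² + n/σ²) = n·σ₀²/(σ² + n·σ₀²) = 3·423.9481/(699.0736 + 3·423.9481) = 1271.8443/1970.9179 = 0.6453.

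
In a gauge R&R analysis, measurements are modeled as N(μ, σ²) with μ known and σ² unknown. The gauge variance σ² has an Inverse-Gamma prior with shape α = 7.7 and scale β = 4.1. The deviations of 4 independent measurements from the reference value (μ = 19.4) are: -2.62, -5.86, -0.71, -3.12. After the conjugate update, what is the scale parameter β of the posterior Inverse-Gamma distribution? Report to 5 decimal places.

With known mean μ and an Inverse-Gamma(α, β) prior on σ², the Normal likelihood is conjugate: posterior is Inv-Gamma(α + n/2, β + Σ(xᵢ−μ)²/2).
Σ(xᵢ−μ)² = (-2.62)² + (-5.86)² + (-0.71)² + (-3.12)² = 51.4425.
Posterior: Inv-Gamma(7.7 + 4/2, 4.1 + 51.4425/2) = Inv-Gamma(9.70, 29.82125).
Posterior β = 29.82125.

29.82125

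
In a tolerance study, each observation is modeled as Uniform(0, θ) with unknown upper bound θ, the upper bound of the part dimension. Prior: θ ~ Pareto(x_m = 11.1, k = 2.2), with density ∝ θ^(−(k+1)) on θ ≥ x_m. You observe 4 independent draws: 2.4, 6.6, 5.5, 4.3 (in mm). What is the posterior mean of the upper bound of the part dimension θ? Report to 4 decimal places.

13.2346

A Pareto(scale x_m, shape k) prior on the upper bound θ of Uniform(0, θ) is conjugate: posterior is Pareto(max(x_m, max xᵢ), k + n).
Sample maximum = 6.6; prior scale x_m = 11.1 → posterior scale = max = 11.1.
Posterior shape = 2.2 + 4 = 6.2.
E[θ|data] = k·x_m/(k−1) = 6.2·11.1/5.2 = 13.2346.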